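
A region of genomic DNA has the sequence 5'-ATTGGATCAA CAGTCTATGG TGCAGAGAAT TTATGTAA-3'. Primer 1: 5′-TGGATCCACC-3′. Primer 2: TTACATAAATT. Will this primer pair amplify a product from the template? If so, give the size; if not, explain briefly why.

Primer 1 (TGGATCCACC) does not match the top strand, and its reverse complement GGTGGATCCA does not match either.
With no annealing site for primer 1, no amplification occurs.

No product — primer 1 has no binding site in the template.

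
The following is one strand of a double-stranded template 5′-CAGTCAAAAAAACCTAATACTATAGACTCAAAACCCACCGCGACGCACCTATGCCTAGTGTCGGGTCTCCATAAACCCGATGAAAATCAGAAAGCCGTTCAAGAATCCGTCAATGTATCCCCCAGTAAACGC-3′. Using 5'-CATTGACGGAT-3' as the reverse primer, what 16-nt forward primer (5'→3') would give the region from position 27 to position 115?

The reverse primer's reverse complement ATCCGTCAATG matches the template at positions 105–115; the product starts at position 27.
The forward primer is identical to the top strand over positions 27–42: CTCAAAACCCACCGCG.

5'-CTCAAAACCCACCGCG-3'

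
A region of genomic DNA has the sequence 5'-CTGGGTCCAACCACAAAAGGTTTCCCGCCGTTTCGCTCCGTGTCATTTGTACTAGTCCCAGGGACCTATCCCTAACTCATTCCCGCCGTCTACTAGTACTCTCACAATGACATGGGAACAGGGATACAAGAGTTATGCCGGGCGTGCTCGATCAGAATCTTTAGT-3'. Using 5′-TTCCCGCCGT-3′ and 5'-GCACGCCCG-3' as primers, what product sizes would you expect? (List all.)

The forward primer TTCCCGCCGT matches the top strand at positions 22–31, 80–89.
The reverse primer's reverse complement is CGGGCGTGC, matching at positions 139–147.
Each forward site pairs with the reverse site to give a product ending at position 147: sizes 126, 68 bp.

126 bp, 68 bp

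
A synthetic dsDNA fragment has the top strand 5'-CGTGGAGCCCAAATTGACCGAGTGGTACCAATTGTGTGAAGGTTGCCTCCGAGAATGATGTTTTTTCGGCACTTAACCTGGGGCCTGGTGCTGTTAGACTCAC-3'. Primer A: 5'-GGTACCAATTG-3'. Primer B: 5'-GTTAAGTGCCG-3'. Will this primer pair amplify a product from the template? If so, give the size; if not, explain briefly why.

Yes — a 54 bp product.

Primer A (GGTACCAATTG) matches the top strand at positions 24–34; it acts as a forward primer.
Primer B's reverse complement is CGGCACTTAAC, matching the top strand at positions 67–77; it acts as a reverse primer.
The 3' ends face each other across positions 24–77, giving a 54 bp product.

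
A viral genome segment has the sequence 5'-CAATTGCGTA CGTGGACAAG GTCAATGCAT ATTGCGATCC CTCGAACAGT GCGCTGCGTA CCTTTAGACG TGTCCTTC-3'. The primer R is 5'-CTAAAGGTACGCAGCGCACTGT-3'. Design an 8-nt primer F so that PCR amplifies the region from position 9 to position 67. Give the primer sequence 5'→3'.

5'-TACGTGGA-3'

The reverse primer's reverse complement ACAGTGCGCTGCGTACCTTTAG matches the template at positions 46–67; the product starts at position 9.
The forward primer is identical to the top strand over positions 9–16: TACGTGGA.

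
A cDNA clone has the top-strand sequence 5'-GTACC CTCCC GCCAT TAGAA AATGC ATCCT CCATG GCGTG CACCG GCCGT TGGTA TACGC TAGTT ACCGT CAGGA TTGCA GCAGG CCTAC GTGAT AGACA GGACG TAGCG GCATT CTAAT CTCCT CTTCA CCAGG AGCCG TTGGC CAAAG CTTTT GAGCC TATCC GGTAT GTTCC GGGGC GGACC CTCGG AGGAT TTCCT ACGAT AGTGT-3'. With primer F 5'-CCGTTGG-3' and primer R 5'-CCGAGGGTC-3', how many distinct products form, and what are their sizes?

The forward primer CCGTTGG matches the top strand at positions 47–53, 138–144.
The reverse primer's reverse complement is GACCCTCGG, matching at positions 182–190.
Each forward site pairs with the reverse site to give a product ending at position 190: sizes 144, 53 bp.

Two products: 144 bp, 53 bp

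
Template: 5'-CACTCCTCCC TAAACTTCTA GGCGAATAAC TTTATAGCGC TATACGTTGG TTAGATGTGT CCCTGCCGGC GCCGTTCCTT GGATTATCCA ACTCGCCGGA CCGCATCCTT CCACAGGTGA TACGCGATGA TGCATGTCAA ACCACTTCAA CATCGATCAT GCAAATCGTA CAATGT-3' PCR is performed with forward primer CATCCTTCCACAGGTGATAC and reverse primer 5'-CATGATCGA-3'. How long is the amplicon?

Forward primer CATCCTTCCACAGGTGATAC is found on the top strand at positions 104–123.
Taking the reverse complement of CATGATCGA gives TCGATCATG, found at positions 153–161 on the template; the primer anneals here to the top strand with its 3' end pointing upstream.
Amplicon spans positions 104–161: 58 bp.

58 bp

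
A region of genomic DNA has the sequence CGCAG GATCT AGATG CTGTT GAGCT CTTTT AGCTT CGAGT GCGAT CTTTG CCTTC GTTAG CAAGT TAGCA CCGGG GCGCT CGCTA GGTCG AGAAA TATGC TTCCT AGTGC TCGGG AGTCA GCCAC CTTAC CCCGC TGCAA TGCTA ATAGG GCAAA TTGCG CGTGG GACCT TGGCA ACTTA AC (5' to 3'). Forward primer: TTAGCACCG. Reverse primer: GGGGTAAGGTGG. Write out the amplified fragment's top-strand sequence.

Forward primer TTAGCACCG is found on the top strand at positions 65–73.
Reverse complement of the reverse primer: CCACCTTACCCC. This occurs on the top strand at positions 122–133.
The product is the template from position 65 through 133 (69 bp).

5'-TTAGCACCGGGGCGCTCGCTAGGTCGAGAAATATGCTTCCTAGTGCTCGGGAGTCAGCCACCTTACCCC-3'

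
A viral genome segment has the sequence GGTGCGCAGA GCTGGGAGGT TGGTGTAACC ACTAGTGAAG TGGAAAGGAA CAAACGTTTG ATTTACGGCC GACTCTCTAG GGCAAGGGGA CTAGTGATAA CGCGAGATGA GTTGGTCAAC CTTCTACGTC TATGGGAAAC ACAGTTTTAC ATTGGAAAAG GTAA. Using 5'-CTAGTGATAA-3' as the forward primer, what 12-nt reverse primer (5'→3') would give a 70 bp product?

The forward primer binds at positions 91–100, so a 70 bp product ends at position 91 + 70 − 1 = 160.
The reverse primer anneals to the top strand over positions 149–160, i.e. to ACATTGGAAAAG.
Its sequence written 5'→3' is the reverse complement: CTTTTCCAATGT.

5'-CTTTTCCAATGT-3'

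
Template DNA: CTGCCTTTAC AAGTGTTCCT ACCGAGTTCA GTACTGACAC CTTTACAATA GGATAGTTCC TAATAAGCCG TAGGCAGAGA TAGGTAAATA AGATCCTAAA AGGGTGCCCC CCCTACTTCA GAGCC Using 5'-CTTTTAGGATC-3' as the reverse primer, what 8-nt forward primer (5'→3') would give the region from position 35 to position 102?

The reverse primer's reverse complement GATCCTAAAAG matches the template at positions 92–102; the product starts at position 35.
The forward primer is identical to the top strand over positions 35–42: TGACACCT.

5'-TGACACCT-3'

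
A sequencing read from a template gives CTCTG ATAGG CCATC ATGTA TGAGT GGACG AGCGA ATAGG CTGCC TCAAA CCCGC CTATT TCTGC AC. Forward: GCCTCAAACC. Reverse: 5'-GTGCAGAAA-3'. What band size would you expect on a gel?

Scanning the template, GCCTCAAACC occurs at positions 43–52; this primer anneals to the bottom strand there with its 3' end pointing downstream.
The reverse primer's reverse complement is TTTCTGCAC, which matches the template at positions 59–67.
Amplicon spans positions 43–67: 25 bp.

25 bp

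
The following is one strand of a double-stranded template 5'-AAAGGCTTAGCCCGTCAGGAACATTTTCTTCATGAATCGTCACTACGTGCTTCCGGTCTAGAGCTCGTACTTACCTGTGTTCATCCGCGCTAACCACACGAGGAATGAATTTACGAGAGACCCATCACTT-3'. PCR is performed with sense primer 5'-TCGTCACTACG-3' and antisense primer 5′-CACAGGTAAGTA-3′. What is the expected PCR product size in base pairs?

43 bp

Forward primer TCGTCACTACG is found on the top strand at positions 37–47.
Reverse complement of the reverse primer: TACTTACCTGTG. This occurs on the top strand at positions 68–79.
The product runs from position 37 to position 79, so its length is 79 − 37 + 1 = 43 bp.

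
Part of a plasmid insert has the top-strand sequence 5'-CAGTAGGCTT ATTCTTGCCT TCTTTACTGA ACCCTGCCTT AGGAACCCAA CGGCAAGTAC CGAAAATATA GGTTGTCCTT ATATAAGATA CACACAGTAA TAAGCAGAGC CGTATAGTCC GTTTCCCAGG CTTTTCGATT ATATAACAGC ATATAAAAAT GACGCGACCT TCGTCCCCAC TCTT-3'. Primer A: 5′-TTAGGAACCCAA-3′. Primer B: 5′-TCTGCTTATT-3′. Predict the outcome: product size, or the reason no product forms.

Primer A (TTAGGAACCCAA) matches the top strand at positions 39–50; it acts as a forward primer.
Primer B's reverse complement is AATAAGCAGA, matching the top strand at positions 99–108; it acts as a reverse primer.
The 3' ends face each other across positions 39–108, giving a 70 bp product.

Yes — a 70 bp product.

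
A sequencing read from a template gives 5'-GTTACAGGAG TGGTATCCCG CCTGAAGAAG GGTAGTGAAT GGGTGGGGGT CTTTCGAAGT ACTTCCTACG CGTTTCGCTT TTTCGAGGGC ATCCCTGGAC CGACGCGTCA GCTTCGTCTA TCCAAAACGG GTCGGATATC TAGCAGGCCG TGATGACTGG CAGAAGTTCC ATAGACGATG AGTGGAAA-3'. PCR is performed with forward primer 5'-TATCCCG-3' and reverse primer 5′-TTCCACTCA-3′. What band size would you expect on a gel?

174 bp

Scanning the template, TATCCCG occurs at positions 14–20; this primer anneals to the bottom strand there with its 3' end pointing downstream.
The reverse primer's reverse complement is TGAGTGGAA, which matches the template at positions 179–187.
Amplicon spans positions 14–187: 174 bp.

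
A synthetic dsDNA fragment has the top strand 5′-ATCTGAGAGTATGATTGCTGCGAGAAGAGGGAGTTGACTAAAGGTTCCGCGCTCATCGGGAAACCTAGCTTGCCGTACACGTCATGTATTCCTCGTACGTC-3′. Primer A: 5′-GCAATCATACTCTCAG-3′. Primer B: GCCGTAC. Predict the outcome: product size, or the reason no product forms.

Primer A (GCAATCATACTCTCAG) has reverse complement CTGAGAGTATGATTGC, which matches the top strand at positions 3–18; primer A anneals to the top strand there with its 3' end pointing upstream toward position 3.
Primer B (GCCGTAC) matches the top strand directly at positions 72–78; it anneals to the bottom strand with its 3' end pointing downstream toward position 78.
The 3' ends diverge (primer A extends toward position 1, primer B toward position 101), so the primers never converge on a shared product.

No product — the primers' 3' ends point away from each other.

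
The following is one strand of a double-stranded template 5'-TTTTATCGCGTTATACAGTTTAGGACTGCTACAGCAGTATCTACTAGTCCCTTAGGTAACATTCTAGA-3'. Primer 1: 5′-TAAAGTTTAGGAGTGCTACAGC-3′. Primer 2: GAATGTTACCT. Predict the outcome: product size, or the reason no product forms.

Primer 1 (TAAAGTTTAGGAGTGCTACAGC) does not match the top strand, and its reverse complement GCTGTAGCACTCCTAAACTTTA does not match either.
With no annealing site for primer 1, no amplification occurs.

No product — primer 1 has no binding site in the template.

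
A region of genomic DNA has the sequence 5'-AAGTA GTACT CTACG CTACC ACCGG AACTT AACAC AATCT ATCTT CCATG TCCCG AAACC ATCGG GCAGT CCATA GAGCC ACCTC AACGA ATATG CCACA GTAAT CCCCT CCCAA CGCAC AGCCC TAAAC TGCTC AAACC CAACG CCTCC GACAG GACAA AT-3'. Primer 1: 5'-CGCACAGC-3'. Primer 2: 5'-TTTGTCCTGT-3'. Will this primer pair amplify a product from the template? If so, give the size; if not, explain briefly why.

Primer 1 (CGCACAGC) matches the top strand at positions 116–123; it acts as a forward primer.
Primer 2's reverse complement is ACAGGACAAA, matching the top strand at positions 152–161; it acts as a reverse primer.
The 3' ends face each other across positions 116–161, giving a 46 bp product.

Yes — a 46 bp product.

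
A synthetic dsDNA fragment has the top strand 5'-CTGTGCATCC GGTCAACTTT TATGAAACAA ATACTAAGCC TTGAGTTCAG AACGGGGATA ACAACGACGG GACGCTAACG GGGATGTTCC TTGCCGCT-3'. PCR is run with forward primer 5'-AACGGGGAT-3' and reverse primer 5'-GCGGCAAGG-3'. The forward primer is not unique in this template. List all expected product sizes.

47 bp, 21 bp

The forward primer AACGGGGAT matches the top strand at positions 51–59, 77–85.
The reverse primer's reverse complement is CCTTGCCGC, matching at positions 89–97.
Each forward site pairs with the reverse site to give a product ending at position 97: sizes 47, 21 bp.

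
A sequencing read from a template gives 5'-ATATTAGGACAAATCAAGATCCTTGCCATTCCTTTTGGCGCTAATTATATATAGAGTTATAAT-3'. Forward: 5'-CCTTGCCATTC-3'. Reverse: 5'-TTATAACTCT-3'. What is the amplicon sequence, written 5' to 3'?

5'-CCTTGCCATTCCTTTTGGCGCTAATTATATATAGAGTTATAA-3'

Scanning the template, CCTTGCCATTC occurs at positions 21–31; this primer anneals to the bottom strand there with its 3' end pointing downstream.
Reverse complement of the reverse primer: AGAGTTATAA. This occurs on the top strand at positions 53–62.
The product is the template from position 21 through 62 (42 bp).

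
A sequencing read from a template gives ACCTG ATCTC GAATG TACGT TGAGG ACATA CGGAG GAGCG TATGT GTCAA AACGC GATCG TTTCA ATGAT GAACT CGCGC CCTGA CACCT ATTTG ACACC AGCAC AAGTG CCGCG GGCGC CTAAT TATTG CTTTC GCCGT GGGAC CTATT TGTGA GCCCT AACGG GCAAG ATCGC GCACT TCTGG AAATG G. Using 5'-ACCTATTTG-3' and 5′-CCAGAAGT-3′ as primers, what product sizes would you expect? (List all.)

99 bp, 42 bp

The forward primer ACCTATTTG matches the top strand at positions 87–95, 144–152.
The reverse primer's reverse complement is ACTTCTGG, matching at positions 178–185.
Each forward site pairs with the reverse site to give a product ending at position 185: sizes 99, 42 bp.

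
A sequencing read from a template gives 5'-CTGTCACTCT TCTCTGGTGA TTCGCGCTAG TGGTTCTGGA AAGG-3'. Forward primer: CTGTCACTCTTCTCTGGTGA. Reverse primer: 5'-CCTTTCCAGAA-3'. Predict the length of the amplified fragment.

Scanning the template, CTGTCACTCTTCTCTGGTGA occurs at positions 1–20; this primer anneals to the bottom strand there with its 3' end pointing downstream.
The reverse primer's reverse complement is TTCTGGAAAGG, which matches the template at positions 34–44.
The product runs from position 1 to position 44, so its length is 44 − 1 + 1 = 44 bp.

44 bp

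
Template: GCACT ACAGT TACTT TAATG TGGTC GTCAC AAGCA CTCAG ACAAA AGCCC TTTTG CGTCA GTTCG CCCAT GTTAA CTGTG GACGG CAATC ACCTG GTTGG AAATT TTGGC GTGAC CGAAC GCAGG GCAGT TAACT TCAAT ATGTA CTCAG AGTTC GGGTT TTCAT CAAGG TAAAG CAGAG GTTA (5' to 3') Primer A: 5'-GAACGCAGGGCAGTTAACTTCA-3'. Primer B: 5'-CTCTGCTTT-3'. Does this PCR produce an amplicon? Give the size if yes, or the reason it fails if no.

Primer A (GAACGCAGGGCAGTTAACTTCA) matches the top strand at positions 117–138; it acts as a forward primer.
Primer B's reverse complement is AAAGCAGAG, matching the top strand at positions 172–180; it acts as a reverse primer.
The 3' ends face each other across positions 117–180, giving a 64 bp product.

Yes — a 64 bp product.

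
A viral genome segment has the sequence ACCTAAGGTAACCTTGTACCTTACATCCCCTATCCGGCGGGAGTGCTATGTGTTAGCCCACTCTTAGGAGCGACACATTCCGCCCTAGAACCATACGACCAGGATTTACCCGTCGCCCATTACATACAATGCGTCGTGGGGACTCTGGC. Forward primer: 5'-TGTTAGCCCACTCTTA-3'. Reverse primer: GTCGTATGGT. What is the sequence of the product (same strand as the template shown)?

5'-TGTTAGCCCACTCTTAGGAGCGACACATTCCGCCCTAGAACCATACGAC-3'

Scanning the template, TGTTAGCCCACTCTTA occurs at positions 51–66; this primer anneals to the bottom strand there with its 3' end pointing downstream.
Taking the reverse complement of GTCGTATGGT gives ACCATACGAC, found at positions 90–99 on the template; the primer anneals here to the top strand with its 3' end pointing upstream.
The product is the template from position 51 through 99 (49 bp).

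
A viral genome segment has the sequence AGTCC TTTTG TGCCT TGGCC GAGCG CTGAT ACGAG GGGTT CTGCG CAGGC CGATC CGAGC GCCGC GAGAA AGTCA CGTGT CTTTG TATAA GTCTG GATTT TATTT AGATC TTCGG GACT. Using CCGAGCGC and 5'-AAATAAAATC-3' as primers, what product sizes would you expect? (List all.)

87 bp, 51 bp

The forward primer CCGAGCGC matches the top strand at positions 19–26, 55–62.
The reverse primer's reverse complement is GATTTTATTT, matching at positions 96–105.
Each forward site pairs with the reverse site to give a product ending at position 105: sizes 87, 51 bp.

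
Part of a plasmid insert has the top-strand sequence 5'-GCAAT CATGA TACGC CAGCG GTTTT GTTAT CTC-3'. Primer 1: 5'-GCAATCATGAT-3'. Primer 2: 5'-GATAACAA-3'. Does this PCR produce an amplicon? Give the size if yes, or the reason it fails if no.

Yes — a 31 bp product.

Primer 1 (GCAATCATGAT) matches the top strand at positions 1–11; it acts as a forward primer.
Primer 2's reverse complement is TTGTTATC, matching the top strand at positions 24–31; it acts as a reverse primer.
The 3' ends face each other across positions 1–31, giving a 31 bp product.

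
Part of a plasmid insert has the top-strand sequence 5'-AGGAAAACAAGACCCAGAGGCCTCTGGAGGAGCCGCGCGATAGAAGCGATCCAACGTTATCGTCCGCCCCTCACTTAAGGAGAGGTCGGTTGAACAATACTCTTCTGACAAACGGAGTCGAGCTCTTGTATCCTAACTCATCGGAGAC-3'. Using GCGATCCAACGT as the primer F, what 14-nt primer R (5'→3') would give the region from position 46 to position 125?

5'-GAGCTCGACTCCGT-3'

The product's 3' end on the top strand is position 125.
The reverse primer anneals to the top strand over positions 112–125, i.e. to ACGGAGTCGAGCTC.
Its sequence written 5'→3' is the reverse complement: GAGCTCGACTCCGT.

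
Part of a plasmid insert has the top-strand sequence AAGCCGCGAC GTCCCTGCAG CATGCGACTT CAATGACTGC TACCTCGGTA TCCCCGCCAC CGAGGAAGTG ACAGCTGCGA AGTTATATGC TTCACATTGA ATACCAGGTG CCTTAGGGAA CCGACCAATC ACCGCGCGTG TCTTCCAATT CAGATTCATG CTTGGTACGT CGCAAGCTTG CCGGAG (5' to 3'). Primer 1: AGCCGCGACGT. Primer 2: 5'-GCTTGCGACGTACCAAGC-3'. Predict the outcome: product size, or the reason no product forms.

Primer 1 (AGCCGCGACGT) matches the top strand at positions 2–12; it acts as a forward primer.
Primer 2's reverse complement is GCTTGGTACGTCGCAAGC, matching the top strand at positions 160–177; it acts as a reverse primer.
The 3' ends face each other across positions 2–177, giving a 176 bp product.

Yes — a 176 bp product.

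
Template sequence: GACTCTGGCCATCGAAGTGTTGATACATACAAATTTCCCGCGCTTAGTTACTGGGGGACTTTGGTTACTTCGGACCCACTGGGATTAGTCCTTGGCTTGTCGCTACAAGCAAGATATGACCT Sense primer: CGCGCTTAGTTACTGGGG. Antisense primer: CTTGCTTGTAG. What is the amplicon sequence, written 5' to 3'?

Scanning the template, CGCGCTTAGTTACTGGGG occurs at positions 39–56; this primer anneals to the bottom strand there with its 3' end pointing downstream.
Taking the reverse complement of CTTGCTTGTAG gives CTACAAGCAAG, found at positions 103–113 on the template; the primer anneals here to the top strand with its 3' end pointing upstream.
The product is the template from position 39 through 113 (75 bp).

5'-CGCGCTTAGTTACTGGGGGACTTTGGTTACTTCGGACCCACTGGGATTAGTCCTTGGCTTGTCGCTACAAGCAAG-3'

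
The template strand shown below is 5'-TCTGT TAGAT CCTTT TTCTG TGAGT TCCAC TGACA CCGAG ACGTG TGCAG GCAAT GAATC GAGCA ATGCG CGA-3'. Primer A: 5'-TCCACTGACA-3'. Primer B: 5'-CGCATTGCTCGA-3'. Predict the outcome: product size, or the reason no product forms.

Yes — a 45 bp product.

Primer A (TCCACTGACA) matches the top strand at positions 26–35; it acts as a forward primer.
Primer B's reverse complement is TCGAGCAATGCG, matching the top strand at positions 59–70; it acts as a reverse primer.
The 3' ends face each other across positions 26–70, giving a 45 bp product.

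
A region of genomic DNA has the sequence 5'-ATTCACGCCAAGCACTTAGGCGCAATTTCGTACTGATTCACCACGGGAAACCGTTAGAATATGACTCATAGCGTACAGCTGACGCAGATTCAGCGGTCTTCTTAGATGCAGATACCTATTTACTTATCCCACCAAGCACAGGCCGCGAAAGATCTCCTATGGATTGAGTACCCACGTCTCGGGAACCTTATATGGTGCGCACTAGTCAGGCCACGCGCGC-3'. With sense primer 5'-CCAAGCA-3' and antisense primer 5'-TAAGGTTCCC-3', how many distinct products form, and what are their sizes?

The forward primer CCAAGCA matches the top strand at positions 8–14, 132–138.
The reverse primer's reverse complement is GGGAACCTTA, matching at positions 181–190.
Each forward site pairs with the reverse site to give a product ending at position 190: sizes 183, 59 bp.

Two products: 183 bp, 59 bp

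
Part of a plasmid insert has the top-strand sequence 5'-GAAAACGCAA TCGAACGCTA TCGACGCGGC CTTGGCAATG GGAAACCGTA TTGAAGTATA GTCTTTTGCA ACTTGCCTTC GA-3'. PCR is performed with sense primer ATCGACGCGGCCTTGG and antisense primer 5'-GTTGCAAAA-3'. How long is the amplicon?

Scanning the template, ATCGACGCGGCCTTGG occurs at positions 20–35; this primer anneals to the bottom strand there with its 3' end pointing downstream.
Reverse complement of the reverse primer: TTTTGCAAC. This occurs on the top strand at positions 64–72.
Amplicon spans positions 20–72: 53 bp.

53 bp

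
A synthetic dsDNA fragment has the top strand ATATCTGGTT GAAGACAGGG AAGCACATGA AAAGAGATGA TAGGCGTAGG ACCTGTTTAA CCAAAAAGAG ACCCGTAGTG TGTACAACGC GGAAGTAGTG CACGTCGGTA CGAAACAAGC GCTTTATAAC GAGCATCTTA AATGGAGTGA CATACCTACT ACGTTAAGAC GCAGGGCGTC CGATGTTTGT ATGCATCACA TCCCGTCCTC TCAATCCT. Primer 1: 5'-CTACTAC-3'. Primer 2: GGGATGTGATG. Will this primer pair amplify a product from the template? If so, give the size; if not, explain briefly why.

Primer 1 (CTACTAC) matches the top strand at positions 156–162; it acts as a forward primer.
Primer 2's reverse complement is CATCACATCCC, matching the top strand at positions 194–204; it acts as a reverse primer.
The 3' ends face each other across positions 156–204, giving a 49 bp product.

Yes — a 49 bp product.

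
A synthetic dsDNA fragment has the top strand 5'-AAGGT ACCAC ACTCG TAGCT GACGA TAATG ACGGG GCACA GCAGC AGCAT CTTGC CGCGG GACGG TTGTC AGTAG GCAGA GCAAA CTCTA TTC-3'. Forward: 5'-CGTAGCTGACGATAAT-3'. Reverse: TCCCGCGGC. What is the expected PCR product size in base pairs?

The forward primer matches the template at positions 14–29.
Reverse complement of the reverse primer: GCCGCGGGA. This occurs on the top strand at positions 54–62.
Amplicon spans positions 14–62: 49 bp.

49 bp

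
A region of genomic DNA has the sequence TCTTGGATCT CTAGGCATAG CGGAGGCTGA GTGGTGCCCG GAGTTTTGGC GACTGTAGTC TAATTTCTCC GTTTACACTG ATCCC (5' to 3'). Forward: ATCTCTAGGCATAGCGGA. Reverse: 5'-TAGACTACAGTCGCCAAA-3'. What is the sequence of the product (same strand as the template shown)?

5'-ATCTCTAGGCATAGCGGAGGCTGAGTGGTGCCCGGAGTTTTGGCGACTGTAGTCTA-3'

The forward primer matches the template at positions 7–24.
Reverse complement of the reverse primer: TTTGGCGACTGTAGTCTA. This occurs on the top strand at positions 45–62.
The product is the template from position 7 through 62 (56 bp).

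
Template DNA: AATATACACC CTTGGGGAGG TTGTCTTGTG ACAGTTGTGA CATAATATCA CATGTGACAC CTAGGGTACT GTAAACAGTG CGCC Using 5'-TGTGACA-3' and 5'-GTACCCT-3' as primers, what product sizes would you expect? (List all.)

The forward primer TGTGACA matches the top strand at positions 27–33, 36–42, 53–59.
The reverse primer's reverse complement is AGGGTAC, matching at positions 63–69.
Each forward site pairs with the reverse site to give a product ending at position 69: sizes 43, 34, 17 bp.

43 bp, 34 bp, 17 bp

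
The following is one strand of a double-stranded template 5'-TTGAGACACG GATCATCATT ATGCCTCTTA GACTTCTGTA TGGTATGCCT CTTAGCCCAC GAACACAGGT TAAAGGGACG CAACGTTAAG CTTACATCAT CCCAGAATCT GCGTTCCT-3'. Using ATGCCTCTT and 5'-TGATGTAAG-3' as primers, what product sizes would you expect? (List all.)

79 bp, 55 bp

The forward primer ATGCCTCTT matches the top strand at positions 21–29, 45–53.
The reverse primer's reverse complement is CTTACATCA, matching at positions 91–99.
Each forward site pairs with the reverse site to give a product ending at position 99: sizes 79, 55 bp.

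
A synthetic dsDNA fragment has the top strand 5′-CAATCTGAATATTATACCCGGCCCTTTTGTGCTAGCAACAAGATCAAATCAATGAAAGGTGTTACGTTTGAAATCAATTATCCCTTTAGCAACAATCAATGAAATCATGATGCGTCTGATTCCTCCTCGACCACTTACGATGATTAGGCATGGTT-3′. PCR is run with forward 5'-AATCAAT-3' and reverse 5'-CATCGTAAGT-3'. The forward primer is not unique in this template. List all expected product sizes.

The forward primer AATCAAT matches the top strand at positions 47–53, 72–78, 94–100.
The reverse primer's reverse complement is ACTTACGATG, matching at positions 133–142.
Each forward site pairs with the reverse site to give a product ending at position 142: sizes 96, 71, 49 bp.

96 bp, 71 bp, 49 bp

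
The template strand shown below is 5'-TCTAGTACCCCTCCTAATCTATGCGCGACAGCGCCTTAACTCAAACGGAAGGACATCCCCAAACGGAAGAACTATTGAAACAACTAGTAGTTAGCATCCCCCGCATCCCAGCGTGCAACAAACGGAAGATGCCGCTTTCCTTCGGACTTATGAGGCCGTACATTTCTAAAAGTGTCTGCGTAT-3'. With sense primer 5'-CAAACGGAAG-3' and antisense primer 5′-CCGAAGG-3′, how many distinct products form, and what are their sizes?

Three products: 104 bp, 86 bp, 27 bp

The forward primer CAAACGGAAG matches the top strand at positions 42–51, 60–69, 119–128.
The reverse primer's reverse complement is CCTTCGG, matching at positions 139–145.
Each forward site pairs with the reverse site to give a product ending at position 145: sizes 104, 86, 27 bp.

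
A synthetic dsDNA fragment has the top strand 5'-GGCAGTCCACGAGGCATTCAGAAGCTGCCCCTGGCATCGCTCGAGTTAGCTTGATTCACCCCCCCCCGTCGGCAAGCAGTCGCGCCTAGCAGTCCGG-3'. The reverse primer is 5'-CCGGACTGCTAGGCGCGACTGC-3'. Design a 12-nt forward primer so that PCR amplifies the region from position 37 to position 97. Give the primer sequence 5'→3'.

5'-TCGCTCGAGTTA-3'

The reverse primer's reverse complement GCAGTCGCGCCTAGCAGTCCGG matches the template at positions 76–97; the product starts at position 37.
The forward primer is identical to the top strand over positions 37–48: TCGCTCGAGTTA.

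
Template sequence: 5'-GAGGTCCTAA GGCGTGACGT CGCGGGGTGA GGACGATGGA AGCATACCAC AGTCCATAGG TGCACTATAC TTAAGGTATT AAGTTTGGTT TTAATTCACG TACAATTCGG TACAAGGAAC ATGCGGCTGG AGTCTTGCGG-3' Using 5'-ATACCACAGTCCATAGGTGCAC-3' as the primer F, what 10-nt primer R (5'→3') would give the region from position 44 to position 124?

5'-GCATGTTCCT-3'

The product's 3' end on the top strand is position 124.
The reverse primer anneals to the top strand over positions 115–124, i.e. to AGGAACATGC.
Its sequence written 5'→3' is the reverse complement: GCATGTTCCT.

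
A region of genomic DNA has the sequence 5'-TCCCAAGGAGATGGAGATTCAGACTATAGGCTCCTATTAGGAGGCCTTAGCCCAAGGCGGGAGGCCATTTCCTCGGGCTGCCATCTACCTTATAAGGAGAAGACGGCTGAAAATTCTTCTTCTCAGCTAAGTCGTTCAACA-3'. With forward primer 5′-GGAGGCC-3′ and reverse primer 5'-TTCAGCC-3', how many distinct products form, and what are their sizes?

Two products: 72 bp, 52 bp

The forward primer GGAGGCC matches the top strand at positions 40–46, 60–66.
The reverse primer's reverse complement is GGCTGAA, matching at positions 105–111.
Each forward site pairs with the reverse site to give a product ending at position 111: sizes 72, 52 bp.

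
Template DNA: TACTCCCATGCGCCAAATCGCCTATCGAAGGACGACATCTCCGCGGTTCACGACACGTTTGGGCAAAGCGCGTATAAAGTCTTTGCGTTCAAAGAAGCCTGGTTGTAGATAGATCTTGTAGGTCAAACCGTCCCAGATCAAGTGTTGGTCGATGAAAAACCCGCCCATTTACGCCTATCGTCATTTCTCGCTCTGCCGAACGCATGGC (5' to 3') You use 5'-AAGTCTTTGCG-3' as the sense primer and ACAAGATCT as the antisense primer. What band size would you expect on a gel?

The forward primer matches the template at positions 77–87.
Taking the reverse complement of ACAAGATCT gives AGATCTTGT, found at positions 111–119 on the template; the primer anneals here to the top strand with its 3' end pointing upstream.
Amplicon spans positions 77–119: 43 bp.

43 bp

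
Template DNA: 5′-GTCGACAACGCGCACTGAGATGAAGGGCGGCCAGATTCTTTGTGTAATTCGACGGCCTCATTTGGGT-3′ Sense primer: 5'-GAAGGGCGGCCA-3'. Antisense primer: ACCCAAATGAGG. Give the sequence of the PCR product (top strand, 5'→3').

The forward primer matches the template at positions 22–33.
Taking the reverse complement of ACCCAAATGAGG gives CCTCATTTGGGT, found at positions 56–67 on the template; the primer anneals here to the top strand with its 3' end pointing upstream.
The product is the template from position 22 through 67 (46 bp).

5'-GAAGGGCGGCCAGATTCTTTGTGTAATTCGACGGCCTCATTTGGGT-3'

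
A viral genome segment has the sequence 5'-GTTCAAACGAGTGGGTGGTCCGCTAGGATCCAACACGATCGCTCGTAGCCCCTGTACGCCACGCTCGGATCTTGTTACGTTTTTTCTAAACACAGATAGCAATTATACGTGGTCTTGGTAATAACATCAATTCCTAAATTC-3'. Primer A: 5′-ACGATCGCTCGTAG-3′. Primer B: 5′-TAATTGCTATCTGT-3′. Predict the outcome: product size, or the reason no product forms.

Primer A (ACGATCGCTCGTAG) matches the top strand at positions 35–48; it acts as a forward primer.
Primer B's reverse complement is ACAGATAGCAATTA, matching the top strand at positions 92–105; it acts as a reverse primer.
The 3' ends face each other across positions 35–105, giving a 71 bp product.

Yes — a 71 bp product.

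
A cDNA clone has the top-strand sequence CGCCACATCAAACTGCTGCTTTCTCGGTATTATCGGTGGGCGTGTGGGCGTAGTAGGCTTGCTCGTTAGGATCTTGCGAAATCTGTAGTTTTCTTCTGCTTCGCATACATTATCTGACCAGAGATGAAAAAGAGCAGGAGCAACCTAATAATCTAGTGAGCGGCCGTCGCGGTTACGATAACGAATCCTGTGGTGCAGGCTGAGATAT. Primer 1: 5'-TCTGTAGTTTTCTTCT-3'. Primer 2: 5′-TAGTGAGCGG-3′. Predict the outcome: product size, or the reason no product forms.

No product — both primers anneal to the same strand and extend in the same direction.

Primer 1 (TCTGTAGTTTTCTTCT) matches the top strand at positions 82–97 (3' end points downstream).
Primer 2 (TAGTGAGCGG) also matches the top strand directly, at positions 154–163 — its reverse complement CCGCTCACTA is not present.
Both primers anneal to the bottom strand with 3' ends pointing the same way, so neither can prime synthesis back toward the other.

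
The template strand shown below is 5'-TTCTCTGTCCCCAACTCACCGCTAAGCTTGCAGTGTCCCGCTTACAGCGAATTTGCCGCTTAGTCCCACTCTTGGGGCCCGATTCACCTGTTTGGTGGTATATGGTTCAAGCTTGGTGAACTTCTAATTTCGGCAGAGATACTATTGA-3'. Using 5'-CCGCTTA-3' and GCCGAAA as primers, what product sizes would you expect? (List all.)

97 bp, 79 bp

The forward primer CCGCTTA matches the top strand at positions 38–44, 56–62.
The reverse primer's reverse complement is TTTCGGC, matching at positions 128–134.
Each forward site pairs with the reverse site to give a product ending at position 134: sizes 97, 79 bp.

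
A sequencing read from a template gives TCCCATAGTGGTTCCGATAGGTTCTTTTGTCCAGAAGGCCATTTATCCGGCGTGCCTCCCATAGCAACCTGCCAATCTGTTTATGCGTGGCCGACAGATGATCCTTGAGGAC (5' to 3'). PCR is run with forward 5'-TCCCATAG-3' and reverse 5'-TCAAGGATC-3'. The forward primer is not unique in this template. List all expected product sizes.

The forward primer TCCCATAG matches the top strand at positions 1–8, 57–64.
The reverse primer's reverse complement is GATCCTTGA, matching at positions 100–108.
Each forward site pairs with the reverse site to give a product ending at position 108: sizes 108, 52 bp.

108 bp, 52 bp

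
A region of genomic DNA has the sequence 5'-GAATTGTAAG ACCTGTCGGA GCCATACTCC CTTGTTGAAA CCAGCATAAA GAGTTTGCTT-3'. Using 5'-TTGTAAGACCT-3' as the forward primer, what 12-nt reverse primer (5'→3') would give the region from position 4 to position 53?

5'-CTCTTTATGCTG-3'

The product's 3' end on the top strand is position 53.
The reverse primer anneals to the top strand over positions 42–53, i.e. to CAGCATAAAGAG.
Its sequence written 5'→3' is the reverse complement: CTCTTTATGCTG.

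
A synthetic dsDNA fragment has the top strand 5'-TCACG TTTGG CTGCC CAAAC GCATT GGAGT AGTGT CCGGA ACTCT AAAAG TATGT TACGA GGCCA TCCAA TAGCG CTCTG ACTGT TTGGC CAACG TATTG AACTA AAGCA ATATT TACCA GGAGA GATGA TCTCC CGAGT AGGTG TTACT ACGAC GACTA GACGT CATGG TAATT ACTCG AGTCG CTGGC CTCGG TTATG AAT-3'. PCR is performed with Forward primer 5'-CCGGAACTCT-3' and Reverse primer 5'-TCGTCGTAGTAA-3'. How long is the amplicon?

122 bp

Forward primer CCGGAACTCT is found on the top strand at positions 36–45.
Taking the reverse complement of TCGTCGTAGTAA gives TTACTACGACGA, found at positions 146–157 on the template; the primer anneals here to the top strand with its 3' end pointing upstream.
Product length = (reverse-primer end) − (forward-primer start) + 1 = 157 − 36 + 1 = 122 bp.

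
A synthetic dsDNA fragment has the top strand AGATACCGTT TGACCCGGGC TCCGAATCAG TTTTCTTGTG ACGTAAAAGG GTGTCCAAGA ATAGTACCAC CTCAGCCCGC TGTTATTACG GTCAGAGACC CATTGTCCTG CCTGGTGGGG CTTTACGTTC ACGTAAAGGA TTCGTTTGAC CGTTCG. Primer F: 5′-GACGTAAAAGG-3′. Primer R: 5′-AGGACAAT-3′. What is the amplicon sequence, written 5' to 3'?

5'-GACGTAAAAGGGTGTCCAAGAATAGTACCACCTCAGCCCGCTGTTATTACGGTCAGAGACCCATTGTCCT-3'

Scanning the template, GACGTAAAAGG occurs at positions 40–50; this primer anneals to the bottom strand there with its 3' end pointing downstream.
Taking the reverse complement of AGGACAAT gives ATTGTCCT, found at positions 102–109 on the template; the primer anneals here to the top strand with its 3' end pointing upstream.
The product is the template from position 40 through 109 (70 bp).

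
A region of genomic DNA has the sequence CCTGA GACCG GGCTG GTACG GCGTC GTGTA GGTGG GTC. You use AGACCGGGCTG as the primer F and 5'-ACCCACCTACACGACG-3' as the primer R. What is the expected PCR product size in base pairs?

33 bp

The forward primer matches the template at positions 5–15.
Taking the reverse complement of ACCCACCTACACGACG gives CGTCGTGTAGGTGGGT, found at positions 22–37 on the template; the primer anneals here to the top strand with its 3' end pointing upstream.
Product length = (reverse-primer end) − (forward-primer start) + 1 = 37 − 5 + 1 = 33 bp.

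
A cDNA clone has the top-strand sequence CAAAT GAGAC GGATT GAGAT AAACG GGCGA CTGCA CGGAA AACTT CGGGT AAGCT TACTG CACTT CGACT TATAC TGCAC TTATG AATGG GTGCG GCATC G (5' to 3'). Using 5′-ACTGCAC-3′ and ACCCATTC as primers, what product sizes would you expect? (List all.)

The forward primer ACTGCAC matches the top strand at positions 30–36, 57–63, 74–80.
The reverse primer's reverse complement is GAATGGGT, matching at positions 85–92.
Each forward site pairs with the reverse site to give a product ending at position 92: sizes 63, 36, 19 bp.

63 bp, 36 bp, 19 bp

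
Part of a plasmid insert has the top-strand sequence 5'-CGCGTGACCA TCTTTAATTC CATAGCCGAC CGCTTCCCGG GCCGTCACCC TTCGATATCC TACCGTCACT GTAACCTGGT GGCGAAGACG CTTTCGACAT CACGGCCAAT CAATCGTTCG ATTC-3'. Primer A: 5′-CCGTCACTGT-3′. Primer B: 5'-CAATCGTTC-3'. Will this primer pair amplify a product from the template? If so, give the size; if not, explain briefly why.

Primer A (CCGTCACTGT) matches the top strand at positions 63–72 (3' end points downstream).
Primer B (CAATCGTTC) also matches the top strand directly, at positions 111–119 — its reverse complement GAACGATTG is not present.
Both primers anneal to the bottom strand with 3' ends pointing the same way, so neither can prime synthesis back toward the other.

No product — both primers anneal to the same strand and extend in the same direction.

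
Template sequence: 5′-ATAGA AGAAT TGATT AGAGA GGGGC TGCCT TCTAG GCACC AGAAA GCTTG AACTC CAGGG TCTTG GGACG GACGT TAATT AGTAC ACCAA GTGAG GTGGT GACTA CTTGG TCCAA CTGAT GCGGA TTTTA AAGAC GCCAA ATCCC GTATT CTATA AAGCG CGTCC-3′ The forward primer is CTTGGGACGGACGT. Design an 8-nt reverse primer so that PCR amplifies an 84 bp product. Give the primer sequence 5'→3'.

5'-GGGATTTG-3'

The forward primer binds at positions 62–75, so an 84 bp product ends at position 62 + 84 − 1 = 145.
The reverse primer anneals to the top strand over positions 138–145, i.e. to CAAATCCC.
Its sequence written 5'→3' is the reverse complement: GGGATTTG.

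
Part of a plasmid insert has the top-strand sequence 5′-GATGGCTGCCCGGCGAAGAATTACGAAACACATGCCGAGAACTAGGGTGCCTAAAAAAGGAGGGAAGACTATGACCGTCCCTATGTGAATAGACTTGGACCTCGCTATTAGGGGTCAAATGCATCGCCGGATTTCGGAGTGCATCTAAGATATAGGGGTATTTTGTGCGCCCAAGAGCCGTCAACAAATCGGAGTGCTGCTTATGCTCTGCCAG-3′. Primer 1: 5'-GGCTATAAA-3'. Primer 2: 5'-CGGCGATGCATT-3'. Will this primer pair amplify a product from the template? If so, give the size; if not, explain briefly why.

No product — primer 1 has no binding site in the template.

Primer 1 (GGCTATAAA) does not match the top strand, and its reverse complement TTTATAGCC does not match either.
With no annealing site for primer 1, no amplification occurs.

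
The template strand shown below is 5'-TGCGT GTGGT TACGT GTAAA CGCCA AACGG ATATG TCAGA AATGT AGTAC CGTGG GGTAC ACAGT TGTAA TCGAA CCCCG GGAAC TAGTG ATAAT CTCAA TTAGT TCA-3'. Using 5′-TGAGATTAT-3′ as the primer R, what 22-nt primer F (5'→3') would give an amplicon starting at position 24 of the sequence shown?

The reverse primer's reverse complement ATAATCTCA matches the template at positions 91–99; the product starts at position 24.
The forward primer is identical to the top strand over positions 24–45: CAAACGGATATGTCAGAAATGT.

5'-CAAACGGATATGTCAGAAATGT-3'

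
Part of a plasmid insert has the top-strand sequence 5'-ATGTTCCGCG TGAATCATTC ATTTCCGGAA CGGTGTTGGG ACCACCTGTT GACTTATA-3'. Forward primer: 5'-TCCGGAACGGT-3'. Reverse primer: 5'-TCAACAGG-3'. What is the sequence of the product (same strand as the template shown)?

5'-TCCGGAACGGTGTTGGGACCACCTGTTGA-3'

Forward primer TCCGGAACGGT is found on the top strand at positions 24–34.
Taking the reverse complement of TCAACAGG gives CCTGTTGA, found at positions 45–52 on the template; the primer anneals here to the top strand with its 3' end pointing upstream.
The product is the template from position 24 through 52 (29 bp).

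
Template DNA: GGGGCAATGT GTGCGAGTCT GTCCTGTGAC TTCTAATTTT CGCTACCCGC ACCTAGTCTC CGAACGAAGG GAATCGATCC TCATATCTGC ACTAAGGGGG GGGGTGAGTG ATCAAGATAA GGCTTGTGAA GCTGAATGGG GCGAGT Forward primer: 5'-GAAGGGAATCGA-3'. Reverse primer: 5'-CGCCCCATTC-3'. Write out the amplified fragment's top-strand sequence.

Forward primer GAAGGGAATCGA is found on the top strand at positions 66–77.
Reverse complement of the reverse primer: GAATGGGGCG. This occurs on the top strand at positions 134–143.
The product is the template from position 66 through 143 (78 bp).

5'-GAAGGGAATCGATCCTCATATCTGCACTAAGGGGGGGGGTGAGTGATCAAGATAAGGCTTGTGAAGCTGAATGGGGCG-3'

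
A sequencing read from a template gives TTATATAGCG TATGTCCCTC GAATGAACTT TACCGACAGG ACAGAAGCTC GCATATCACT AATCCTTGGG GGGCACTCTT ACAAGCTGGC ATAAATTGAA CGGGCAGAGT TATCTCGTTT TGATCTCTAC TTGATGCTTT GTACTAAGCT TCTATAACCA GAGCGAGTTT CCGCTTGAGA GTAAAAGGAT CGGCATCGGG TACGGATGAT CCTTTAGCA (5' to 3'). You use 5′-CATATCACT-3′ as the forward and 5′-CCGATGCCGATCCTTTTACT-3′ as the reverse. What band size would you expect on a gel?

148 bp

Scanning the template, CATATCACT occurs at positions 52–60; this primer anneals to the bottom strand there with its 3' end pointing downstream.
The reverse primer's reverse complement is AGTAAAAGGATCGGCATCGG, which matches the template at positions 180–199.
The product runs from position 52 to position 199, so its length is 199 − 52 + 1 = 148 bp.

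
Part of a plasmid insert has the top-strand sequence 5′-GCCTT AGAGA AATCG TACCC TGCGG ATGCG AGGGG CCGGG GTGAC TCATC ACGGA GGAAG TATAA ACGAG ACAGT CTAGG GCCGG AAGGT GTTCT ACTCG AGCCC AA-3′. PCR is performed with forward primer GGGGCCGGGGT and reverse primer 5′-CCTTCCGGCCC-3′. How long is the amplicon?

The forward primer matches the template at positions 32–42.
Reverse complement of the reverse primer: GGGCCGGAAGG. This occurs on the top strand at positions 79–89.
Amplicon spans positions 32–89: 58 bp.

58 bp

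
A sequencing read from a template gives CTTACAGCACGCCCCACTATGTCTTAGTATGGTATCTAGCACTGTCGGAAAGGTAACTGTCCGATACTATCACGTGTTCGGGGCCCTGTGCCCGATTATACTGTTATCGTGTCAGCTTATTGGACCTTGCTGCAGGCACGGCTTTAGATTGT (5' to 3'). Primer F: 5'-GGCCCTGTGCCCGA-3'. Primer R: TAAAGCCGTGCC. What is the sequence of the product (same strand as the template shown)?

The forward primer matches the template at positions 82–95.
Taking the reverse complement of TAAAGCCGTGCC gives GGCACGGCTTTA, found at positions 135–146 on the template; the primer anneals here to the top strand with its 3' end pointing upstream.
The product is the template from position 82 through 146 (65 bp).

5'-GGCCCTGTGCCCGATTATACTGTTATCGTGTCAGCTTATTGGACCTTGCTGCAGGCACGGCTTTA-3'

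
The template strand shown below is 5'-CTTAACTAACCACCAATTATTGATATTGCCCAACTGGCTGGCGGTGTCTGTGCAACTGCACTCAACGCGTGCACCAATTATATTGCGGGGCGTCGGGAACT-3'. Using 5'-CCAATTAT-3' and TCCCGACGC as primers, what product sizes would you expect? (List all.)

86 bp, 25 bp

The forward primer CCAATTAT matches the top strand at positions 13–20, 74–81.
The reverse primer's reverse complement is GCGTCGGGA, matching at positions 90–98.
Each forward site pairs with the reverse site to give a product ending at position 98: sizes 86, 25 bp.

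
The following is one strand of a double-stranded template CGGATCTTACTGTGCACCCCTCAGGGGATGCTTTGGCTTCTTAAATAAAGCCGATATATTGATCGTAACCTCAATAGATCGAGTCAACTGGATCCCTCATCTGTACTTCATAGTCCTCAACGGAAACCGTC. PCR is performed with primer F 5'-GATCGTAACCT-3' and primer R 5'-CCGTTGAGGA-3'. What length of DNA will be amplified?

The forward primer matches the template at positions 61–71.
The reverse primer's reverse complement is TCCTCAACGG, which matches the template at positions 114–123.
Product length = (reverse-primer end) − (forward-primer start) + 1 = 123 − 61 + 1 = 63 bp.

63 bp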